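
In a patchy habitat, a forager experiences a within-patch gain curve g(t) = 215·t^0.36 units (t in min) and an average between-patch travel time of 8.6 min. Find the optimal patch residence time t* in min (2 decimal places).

4.84 min

By the marginal value theorem, leave when the instantaneous gain rate g'(t) equals the habitat-wide average g(t)/(T + t).
g'(t) = 0.36·215·t^-0.64. Setting 0.36·215·t^-0.64 = 215·t^0.36/(8.6+t) gives 0.36(8.6+t) = t, so 0.64·t = 0.36×8.6.
t* = 0.36×8.6/0.64 = 4.837 min.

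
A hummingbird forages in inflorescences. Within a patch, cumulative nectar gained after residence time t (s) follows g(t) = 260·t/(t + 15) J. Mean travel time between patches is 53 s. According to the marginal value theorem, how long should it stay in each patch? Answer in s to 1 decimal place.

By the marginal value theorem, leave when the instantaneous gain rate g'(t) equals the habitat-wide average g(t)/(T + t).
g'(t) = 260·15/(t + 15)². Setting 260·15/(t+15)² = 260t/[(t+15)(53+t)] gives 15(53+t) = t(t+15), so t² = 15×53 = 795.
t* = √795 = 28.2 s.

28.2 s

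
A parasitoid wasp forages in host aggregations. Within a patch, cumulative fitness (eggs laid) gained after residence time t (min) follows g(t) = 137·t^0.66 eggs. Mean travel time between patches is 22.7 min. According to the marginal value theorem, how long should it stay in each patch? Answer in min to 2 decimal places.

44.06 min

Optimal t* satisfies g'(t*) = g(t*)/(T + t*).
g'(t) = 0.66·137·t^-0.34. Setting 0.66·137·t^-0.34 = 137·t^0.66/(22.7+t) gives 0.66(22.7+t) = t, so 0.34·t = 0.66×22.7.
t* = 0.66×22.7/0.34 = 44.06 min.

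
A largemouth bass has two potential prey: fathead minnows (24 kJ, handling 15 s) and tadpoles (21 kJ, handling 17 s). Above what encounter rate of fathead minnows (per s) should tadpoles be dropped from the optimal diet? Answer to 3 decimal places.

At the threshold, the rate on fathead minnows alone equals the profitability of tadpoles: λ·24/(1 + λ·15) = 21/17 = 1.235.
Rearranging, λ(24 − 1.235×15) = 1.235, so λ = 1.235/5.471 = 0.2258 per s.

0.226 per s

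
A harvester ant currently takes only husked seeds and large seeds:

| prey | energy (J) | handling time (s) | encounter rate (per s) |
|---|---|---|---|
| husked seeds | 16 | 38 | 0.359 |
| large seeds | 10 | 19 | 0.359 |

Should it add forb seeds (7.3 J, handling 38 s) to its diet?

No

Intake rate on the current diet: R = (0.359×16 + 0.359×10) / (1 + 0.359×38 + 0.359×19) = 9.334/21.46 = 0.4349 J/s.
forb seeds: E/h = 7.3/38 = 0.1921 J/s.
0.1921 < 0.4349, so adding forb seeds would lower the average — exclude it.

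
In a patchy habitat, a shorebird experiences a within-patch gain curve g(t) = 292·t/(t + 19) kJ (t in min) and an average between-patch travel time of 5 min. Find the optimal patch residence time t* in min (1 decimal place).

Maximise g(t)/(T+t): set derivative to zero → g'(t)(T+t) = g(t).
g'(t) = 292·19/(t + 19)². Setting 292·19/(t+19)² = 292t/[(t+19)(5+t)] gives 19(5+t) = t(t+19), so t² = 19×5 = 95.
t* = √95 = 9.747 min.

9.7 min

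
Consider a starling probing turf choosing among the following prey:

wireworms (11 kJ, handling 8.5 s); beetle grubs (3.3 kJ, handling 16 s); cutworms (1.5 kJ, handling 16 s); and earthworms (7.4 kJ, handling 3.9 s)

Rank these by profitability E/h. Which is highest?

In descending order of E/h:
earthworms: 7.4/3.9 = 1.9 kJ/s
wireworms: 11/8.5 = 1.29 kJ/s
beetle grubs: 3.3/16 = 0.206 kJ/s
cutworms: 1.5/16 = 0.0938 kJ/s

earthworms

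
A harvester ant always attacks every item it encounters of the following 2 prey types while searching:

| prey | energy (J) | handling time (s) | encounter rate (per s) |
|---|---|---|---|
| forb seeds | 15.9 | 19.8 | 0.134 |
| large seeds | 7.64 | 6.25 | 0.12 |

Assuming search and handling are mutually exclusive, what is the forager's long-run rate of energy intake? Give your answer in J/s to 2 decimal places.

R = Σλ_iE_i / (1 + Σλ_ih_i)
Numerator: 0.134×15.9 + 0.12×7.64 = 3.047
Denominator: 1 + 0.134×19.8 + 0.12×6.25 = 4.403
R = 3.047/4.403 = 0.6921 J/s

0.69 J/s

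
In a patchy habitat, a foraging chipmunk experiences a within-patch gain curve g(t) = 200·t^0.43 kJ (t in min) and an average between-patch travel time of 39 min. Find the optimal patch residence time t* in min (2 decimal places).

By the marginal value theorem, leave when the instantaneous gain rate g'(t) equals the habitat-wide average g(t)/(T + t).
g'(t) = 0.43·200·t^-0.57. Setting 0.43·200·t^-0.57 = 200·t^0.43/(39+t) gives 0.43(39+t) = t, so 0.57·t = 0.43×39.
t* = 0.43×39/0.57 = 29.42 min.

29.42 min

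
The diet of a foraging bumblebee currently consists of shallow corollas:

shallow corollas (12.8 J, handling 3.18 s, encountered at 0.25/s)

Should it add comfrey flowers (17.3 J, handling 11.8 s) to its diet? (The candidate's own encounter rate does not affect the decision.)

No

On shallow corollas alone, R = ΣλE/(1+Σλh) = 3.2/1.795 = 1.783 J/s.
Profitability of comfrey flowers: 17.3/11.8 = 1.466 J/s.
1.466 < 1.783, so adding comfrey flowers would lower the average — exclude it.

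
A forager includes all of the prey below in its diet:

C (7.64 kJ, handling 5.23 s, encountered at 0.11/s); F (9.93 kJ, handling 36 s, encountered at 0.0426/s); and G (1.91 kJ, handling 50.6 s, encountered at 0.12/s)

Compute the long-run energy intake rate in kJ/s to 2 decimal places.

Energy encountered per unit search time: 0.11×7.64 + 0.0426×9.93 + 0.12×1.91 = 1.493 kJ/s.
Handling time per unit search time: 0.11×5.23 + 0.0426×36 + 0.12×50.6 = 8.181.
Rate = 1.493/(1 + 8.181) = 0.1626 kJ/s.

0.16 kJ/s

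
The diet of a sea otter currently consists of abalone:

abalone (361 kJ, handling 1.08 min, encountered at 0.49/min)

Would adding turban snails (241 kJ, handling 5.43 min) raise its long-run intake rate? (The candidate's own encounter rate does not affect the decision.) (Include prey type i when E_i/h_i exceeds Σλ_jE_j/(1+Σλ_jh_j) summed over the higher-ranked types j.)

On abalone alone, R = ΣλE/(1+Σλh) = 176.9/1.529 = 115.7 kJ/min.
turban snails: E/h = 241/5.43 = 44.38 kJ/min.
44.38 < 115.7, so adding turban snails would lower the average — exclude it.

No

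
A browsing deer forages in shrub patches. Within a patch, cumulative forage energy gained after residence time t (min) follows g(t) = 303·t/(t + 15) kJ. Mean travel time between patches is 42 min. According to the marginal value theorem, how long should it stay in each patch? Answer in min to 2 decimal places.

Optimal t* satisfies g'(t*) = g(t*)/(T + t*).
g'(t) = 303·15/(t + 15)². Setting 303·15/(t+15)² = 303t/[(t+15)(42+t)] gives 15(42+t) = t(t+15), so t² = 15×42 = 630.
t* = √630 = 25.1 min.

25.10 min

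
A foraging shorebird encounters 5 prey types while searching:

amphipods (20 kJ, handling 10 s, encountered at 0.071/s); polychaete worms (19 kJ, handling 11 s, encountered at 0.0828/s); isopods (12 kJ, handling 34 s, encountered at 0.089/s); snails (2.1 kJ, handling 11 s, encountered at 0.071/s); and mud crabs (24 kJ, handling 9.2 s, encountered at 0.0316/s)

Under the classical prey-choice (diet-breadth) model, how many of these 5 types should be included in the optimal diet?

Rank by E/h (kJ/s): mud crabs 2.61, amphipods 2, polychaete worms 1.73, isopods 0.353, snails 0.191. Include each in turn until the next type's E/h falls below the running intake rate.
Rate on top 1: 0.5876. amphipods: 2 > 0.5876 → include.
Rate on top 2: 1.089. polychaete worms: 1.73 > 1.089 → include.
Rate on top 3: 1.289. isopods: 0.353 < 1.289 → exclude; stop.
Optimal diet: mud crabs, amphipods, polychaete worms — 3 of 5 types.

3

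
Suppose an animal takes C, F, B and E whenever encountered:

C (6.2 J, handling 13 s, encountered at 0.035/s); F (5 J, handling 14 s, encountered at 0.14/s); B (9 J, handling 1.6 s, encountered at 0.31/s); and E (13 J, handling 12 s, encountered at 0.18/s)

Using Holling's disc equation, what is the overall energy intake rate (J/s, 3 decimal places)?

0.996 J/s

R = (0.035×6.2 + 0.14×5 + 0.31×9 + 0.18×13) / (1 + 0.035×13 + 0.14×14 + 0.31×1.6 + 0.18×12) = 6.047/6.071 = 0.996 J/s.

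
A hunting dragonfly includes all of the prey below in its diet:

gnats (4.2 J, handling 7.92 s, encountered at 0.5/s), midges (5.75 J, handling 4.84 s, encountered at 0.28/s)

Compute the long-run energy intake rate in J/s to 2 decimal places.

Energy encountered per unit search time: 0.5×4.2 + 0.28×5.75 = 3.71 J/s.
Handling time per unit search time: 0.5×7.92 + 0.28×4.84 = 5.315.
Rate = 3.71/(1 + 5.315) = 0.5875 J/s.

0.59 J/s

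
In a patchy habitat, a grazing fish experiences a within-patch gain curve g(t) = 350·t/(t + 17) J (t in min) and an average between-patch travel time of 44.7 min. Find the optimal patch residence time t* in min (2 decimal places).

27.57 min

Optimal t* satisfies g'(t*) = g(t*)/(T + t*).
g'(t) = 350·17/(t + 17)². Setting 350·17/(t+17)² = 350t/[(t+17)(44.7+t)] gives 17(44.7+t) = t(t+17), so t² = 17×44.7 = 759.9.
t* = √759.9 = 27.57 min.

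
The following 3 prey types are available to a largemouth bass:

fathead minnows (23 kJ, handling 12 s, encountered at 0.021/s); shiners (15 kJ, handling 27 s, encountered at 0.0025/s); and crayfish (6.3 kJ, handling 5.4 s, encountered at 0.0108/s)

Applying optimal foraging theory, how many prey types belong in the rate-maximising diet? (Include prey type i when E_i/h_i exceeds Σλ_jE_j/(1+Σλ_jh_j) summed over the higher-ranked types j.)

3

Profitabilities (E/h, kJ/s): fathead minnows 1.92, crayfish 1.17, shiners 0.556. Add prey in this order while the next type's profitability exceeds the intake rate on those already taken.
Rate on top 1: 0.3858. crayfish: 1.17 > 0.3858 → include.
Rate on top 2: 0.4205. shiners: 0.556 > 0.4205 → include.
Optimal diet: fathead minnows, crayfish, shiners — 3 of 3 types.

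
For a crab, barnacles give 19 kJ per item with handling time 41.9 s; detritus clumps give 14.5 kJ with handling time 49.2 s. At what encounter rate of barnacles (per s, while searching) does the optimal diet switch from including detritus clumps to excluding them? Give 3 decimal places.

At the threshold, the rate on barnacles alone equals the profitability of detritus clumps: λ·19/(1 + λ·41.9) = 14.5/49.2 = 0.2947.
Rearranging, λ(19 − 0.2947×41.9) = 0.2947, so λ = 0.2947/6.651 = 0.04431 per s.

0.044 per s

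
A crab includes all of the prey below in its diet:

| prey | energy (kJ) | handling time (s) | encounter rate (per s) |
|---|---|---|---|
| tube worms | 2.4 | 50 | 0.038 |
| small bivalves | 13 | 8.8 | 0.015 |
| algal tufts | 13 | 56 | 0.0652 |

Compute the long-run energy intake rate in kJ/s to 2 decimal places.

0.17 kJ/s

Energy encountered per unit search time: 0.038×2.4 + 0.015×13 + 0.0652×13 = 1.134 kJ/s.
Handling time per unit search time: 0.038×50 + 0.015×8.8 + 0.0652×56 = 5.683.
Rate = 1.134/(1 + 5.683) = 0.1696 kJ/s.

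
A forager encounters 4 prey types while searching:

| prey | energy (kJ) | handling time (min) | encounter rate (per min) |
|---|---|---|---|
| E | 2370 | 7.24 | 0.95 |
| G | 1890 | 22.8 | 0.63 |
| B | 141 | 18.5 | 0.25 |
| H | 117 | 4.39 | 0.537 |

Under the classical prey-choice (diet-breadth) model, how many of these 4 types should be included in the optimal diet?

Rank by E/h (kJ/min): E 327, G 82.9, H 26.7, B 7.62. Include each in turn until the next type's E/h falls below the running intake rate.
Rate on top 1: 285.8. G: 82.9 < 285.8 → exclude; stop.
Optimal diet: E — 1 of 4 types.

1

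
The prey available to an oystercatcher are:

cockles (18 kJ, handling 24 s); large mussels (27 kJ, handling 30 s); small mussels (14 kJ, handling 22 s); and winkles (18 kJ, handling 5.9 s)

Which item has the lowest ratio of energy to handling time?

In descending order of E/h:
winkles: 18/5.9 = 3.05 kJ/s
large mussels: 27/30 = 0.9 kJ/s
cockles: 18/24 = 0.75 kJ/s
small mussels: 14/22 = 0.636 kJ/s

small mussels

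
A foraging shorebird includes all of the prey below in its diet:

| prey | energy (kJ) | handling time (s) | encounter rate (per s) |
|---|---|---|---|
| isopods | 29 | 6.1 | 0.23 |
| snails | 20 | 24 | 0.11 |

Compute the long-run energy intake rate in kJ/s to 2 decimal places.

R = Σλ_iE_i / (1 + Σλ_ih_i)
Numerator: 0.23×29 + 0.11×20 = 8.87
Denominator: 1 + 0.23×6.1 + 0.11×24 = 5.043
R = 8.87/5.043 = 1.759 kJ/s

1.76 kJ/s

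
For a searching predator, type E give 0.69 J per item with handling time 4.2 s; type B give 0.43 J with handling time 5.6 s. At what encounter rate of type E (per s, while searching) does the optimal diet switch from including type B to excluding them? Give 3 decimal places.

The zero-one rule: include type B iff E₂/h₂ > λE₁/(1+λh₁). Equality gives the switch point.
λE₁h₂ = E₂ + λE₂h₁ ⇒ λ = E₂/(E₁h₂ − E₂h₁) = 0.43/(3.864 − 1.806) = 0.2089 per s.

0.209 per s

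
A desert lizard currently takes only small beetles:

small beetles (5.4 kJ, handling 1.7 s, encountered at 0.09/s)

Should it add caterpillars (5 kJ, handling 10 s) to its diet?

On small beetles alone, R = ΣλE/(1+Σλh) = 0.486/1.153 = 0.4215 kJ/s.
Profitability of caterpillars: 5/10 = 0.5 kJ/s.
0.5 > 0.4215, so adding caterpillars raises the average — include it.

Yes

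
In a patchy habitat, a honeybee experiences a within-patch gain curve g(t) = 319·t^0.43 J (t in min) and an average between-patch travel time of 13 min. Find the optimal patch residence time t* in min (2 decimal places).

9.81 min

By the marginal value theorem, leave when the instantaneous gain rate g'(t) equals the habitat-wide average g(t)/(T + t).
g'(t) = 0.43·319·t^-0.57. Setting 0.43·319·t^-0.57 = 319·t^0.43/(13+t) gives 0.43(13+t) = t, so 0.57·t = 0.43×13.
t* = 0.43×13/0.57 = 9.807 min.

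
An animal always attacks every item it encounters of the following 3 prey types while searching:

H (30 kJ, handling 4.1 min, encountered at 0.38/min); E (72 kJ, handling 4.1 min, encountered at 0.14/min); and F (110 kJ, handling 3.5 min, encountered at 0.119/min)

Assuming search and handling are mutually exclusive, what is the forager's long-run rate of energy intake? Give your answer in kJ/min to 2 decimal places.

Energy encountered per unit search time: 0.38×30 + 0.14×72 + 0.119×110 = 34.57 kJ/min.
Handling time per unit search time: 0.38×4.1 + 0.14×4.1 + 0.119×3.5 = 2.548.
Rate = 34.57/(1 + 2.548) = 9.742 kJ/min.

9.74 kJ/min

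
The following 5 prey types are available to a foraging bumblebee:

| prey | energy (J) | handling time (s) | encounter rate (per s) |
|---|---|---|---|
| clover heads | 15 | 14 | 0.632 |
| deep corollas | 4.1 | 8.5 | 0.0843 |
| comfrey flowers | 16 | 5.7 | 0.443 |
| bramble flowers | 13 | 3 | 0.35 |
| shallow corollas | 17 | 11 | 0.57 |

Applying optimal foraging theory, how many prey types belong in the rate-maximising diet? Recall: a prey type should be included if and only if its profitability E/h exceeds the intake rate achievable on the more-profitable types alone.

2

E/h in descending order: bramble flowers 4.33, comfrey flowers 2.81, shallow corollas 1.55, clover heads 1.07, deep corollas 0.482 J/s. The optimal diet is the largest prefix of this list for which every included type satisfies E_i/h_i > R on the types above it.
Rate on top 1: 2.22. comfrey flowers: 2.81 > 2.22 → include.
Rate on top 2: 2.544. shallow corollas: 1.55 < 2.544 → exclude; stop.
Optimal diet: bramble flowers, comfrey flowers — 2 of 5 types.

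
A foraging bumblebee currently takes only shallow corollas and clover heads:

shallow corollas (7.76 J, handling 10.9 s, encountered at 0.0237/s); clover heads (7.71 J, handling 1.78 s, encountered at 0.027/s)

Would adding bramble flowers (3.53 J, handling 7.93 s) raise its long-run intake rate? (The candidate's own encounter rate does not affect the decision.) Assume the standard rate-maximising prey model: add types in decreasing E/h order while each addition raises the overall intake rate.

Current rate: (0.0237×7.76 + 0.027×7.71)/(1 + 0.0237×10.9 + 0.027×1.78) = 0.3001 J/s.
bramble flowers: E/h = 3.53/7.93 = 0.4451 J/s.
Since 0.4451 > R, including bramble flowers increases the long-run rate.

Yes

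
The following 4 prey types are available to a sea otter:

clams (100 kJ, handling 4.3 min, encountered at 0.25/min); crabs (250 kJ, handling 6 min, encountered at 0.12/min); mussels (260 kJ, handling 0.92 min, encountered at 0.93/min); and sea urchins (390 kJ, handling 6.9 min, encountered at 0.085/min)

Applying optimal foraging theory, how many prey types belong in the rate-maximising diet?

Profitabilities (E/h, kJ/min): mussels 283, sea urchins 56.5, crabs 41.7, clams 23.3. Add prey in this order while the next type's profitability exceeds the intake rate on those already taken.
Rate on top 1: 130.3. sea urchins: 56.5 < 130.3 → exclude; stop.
Optimal diet: mussels — 1 of 4 types.

1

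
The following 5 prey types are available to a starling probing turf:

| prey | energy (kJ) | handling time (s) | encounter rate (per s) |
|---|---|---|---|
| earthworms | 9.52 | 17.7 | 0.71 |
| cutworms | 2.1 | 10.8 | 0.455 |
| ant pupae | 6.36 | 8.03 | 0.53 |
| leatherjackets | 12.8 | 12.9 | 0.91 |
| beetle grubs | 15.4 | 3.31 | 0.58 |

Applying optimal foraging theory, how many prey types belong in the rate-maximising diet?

1

Rank by E/h (kJ/s): beetle grubs 4.65, leatherjackets 0.992, ant pupae 0.792, earthworms 0.538, cutworms 0.194. Include each in turn until the next type's E/h falls below the running intake rate.
Rate on top 1: 3.059. leatherjackets: 0.992 < 3.059 → exclude; stop.
Optimal diet: beetle grubs — 1 of 5 types.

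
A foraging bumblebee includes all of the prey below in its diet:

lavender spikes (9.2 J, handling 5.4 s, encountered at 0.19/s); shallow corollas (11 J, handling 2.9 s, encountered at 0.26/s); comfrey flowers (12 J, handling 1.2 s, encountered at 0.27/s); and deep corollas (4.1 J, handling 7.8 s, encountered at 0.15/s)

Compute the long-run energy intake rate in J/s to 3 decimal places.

1.980 J/s

R = (0.19×9.2 + 0.26×11 + 0.27×12 + 0.15×4.1) / (1 + 0.19×5.4 + 0.26×2.9 + 0.27×1.2 + 0.15×7.8) = 8.463/4.274 = 1.98 J/s.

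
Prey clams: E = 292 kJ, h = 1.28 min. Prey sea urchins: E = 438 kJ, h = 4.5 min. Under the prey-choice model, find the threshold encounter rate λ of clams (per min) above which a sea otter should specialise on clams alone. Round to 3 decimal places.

0.581 per min

Drop sea urchins once their profitability E₂/h₂ falls below the rate achievable on clams alone: E₂/h₂ = λE₁/(1 + λh₁).
Solve for λ: λE₁h₂ = E₂(1 + λh₁) → λ(E₁h₂ − E₂h₁) = E₂ → λ = E₂/(E₁h₂ − E₂h₁).
λ = 438/(292×4.5 − 438×1.28) = 438/753.4 = 0.5814 per min.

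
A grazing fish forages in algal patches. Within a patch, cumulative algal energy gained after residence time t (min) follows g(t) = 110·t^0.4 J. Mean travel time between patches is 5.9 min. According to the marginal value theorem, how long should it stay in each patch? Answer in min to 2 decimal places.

Maximise g(t)/(T+t): set derivative to zero → g'(t)(T+t) = g(t).
g'(t) = 0.4·110·t^-0.6. Setting 0.4·110·t^-0.6 = 110·t^0.4/(5.9+t) gives 0.4(5.9+t) = t, so 0.60·t = 0.4×5.9.
t* = 0.4×5.9/0.60 = 3.933 min.

3.93 min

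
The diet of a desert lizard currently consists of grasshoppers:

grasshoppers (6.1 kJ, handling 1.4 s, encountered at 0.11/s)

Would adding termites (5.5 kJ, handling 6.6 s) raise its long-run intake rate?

On grasshoppers alone, R = ΣλE/(1+Σλh) = 0.671/1.154 = 0.5815 kJ/s.
termites: E/h = 5.5/6.6 = 0.8333 kJ/s.
0.8333 > 0.5815, so adding termites raises the average — include it.

Yes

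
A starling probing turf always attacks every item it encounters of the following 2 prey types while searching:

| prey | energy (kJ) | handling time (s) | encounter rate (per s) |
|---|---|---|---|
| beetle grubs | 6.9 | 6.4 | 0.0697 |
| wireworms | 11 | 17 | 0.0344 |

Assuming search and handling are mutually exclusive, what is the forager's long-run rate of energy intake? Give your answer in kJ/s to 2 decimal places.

Energy encountered per unit search time: 0.0697×6.9 + 0.0344×11 = 0.8593 kJ/s.
Handling time per unit search time: 0.0697×6.4 + 0.0344×17 = 1.031.
Rate = 0.8593/(1 + 1.031) = 0.4231 kJ/s.

0.42 kJ/s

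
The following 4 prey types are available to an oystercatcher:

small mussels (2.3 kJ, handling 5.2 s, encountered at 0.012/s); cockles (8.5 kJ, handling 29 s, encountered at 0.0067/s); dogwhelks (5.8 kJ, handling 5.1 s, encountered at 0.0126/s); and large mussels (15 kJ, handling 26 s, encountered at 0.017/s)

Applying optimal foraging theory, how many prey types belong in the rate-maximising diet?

4

E/h in descending order: dogwhelks 1.14, large mussels 0.577, small mussels 0.442, cockles 0.293 kJ/s. The optimal diet is the largest prefix of this list for which every included type satisfies E_i/h_i > R on the types above it.
Rate on top 1: 0.06867. large mussels: 0.577 > 0.06867 → include.
Rate on top 2: 0.2178. small mussels: 0.442 > 0.2178 → include.
Rate on top 3: 0.2267. cockles: 0.293 > 0.2267 → include.
Optimal diet: dogwhelks, large mussels, small mussels, cockles — 4 of 4 types.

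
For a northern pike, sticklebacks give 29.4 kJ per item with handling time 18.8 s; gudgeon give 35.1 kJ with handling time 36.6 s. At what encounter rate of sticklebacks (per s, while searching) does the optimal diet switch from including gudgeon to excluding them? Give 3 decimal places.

0.084 per s

Drop gudgeon once their profitability E₂/h₂ falls below the rate achievable on sticklebacks alone: E₂/h₂ = λE₁/(1 + λh₁).
Solve for λ: λE₁h₂ = E₂(1 + λh₁) → λ(E₁h₂ − E₂h₁) = E₂ → λ = E₂/(E₁h₂ − E₂h₁).
λ = 35.1/(29.4×36.6 − 35.1×18.8) = 35.1/416.2 = 0.08434 per s.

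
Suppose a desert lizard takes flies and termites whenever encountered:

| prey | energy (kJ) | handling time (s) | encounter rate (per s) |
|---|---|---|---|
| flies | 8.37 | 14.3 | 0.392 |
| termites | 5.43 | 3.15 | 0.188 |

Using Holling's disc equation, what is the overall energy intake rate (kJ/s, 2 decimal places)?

R = Σλ_iE_i / (1 + Σλ_ih_i)
Numerator: 0.392×8.37 + 0.188×5.43 = 4.302
Denominator: 1 + 0.392×14.3 + 0.188×3.15 = 7.198
R = 4.302/7.198 = 0.5977 kJ/s

0.60 kJ/s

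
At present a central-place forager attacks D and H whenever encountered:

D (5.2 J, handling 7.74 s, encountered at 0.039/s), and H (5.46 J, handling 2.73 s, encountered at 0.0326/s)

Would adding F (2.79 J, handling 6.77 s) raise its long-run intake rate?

Current rate: (0.039×5.2 + 0.0326×5.46)/(1 + 0.039×7.74 + 0.0326×2.73) = 0.2738 J/s.
Profitability of F: 2.79/6.77 = 0.4121 J/s.
Since 0.4121 > R, including F increases the long-run rate.

Yes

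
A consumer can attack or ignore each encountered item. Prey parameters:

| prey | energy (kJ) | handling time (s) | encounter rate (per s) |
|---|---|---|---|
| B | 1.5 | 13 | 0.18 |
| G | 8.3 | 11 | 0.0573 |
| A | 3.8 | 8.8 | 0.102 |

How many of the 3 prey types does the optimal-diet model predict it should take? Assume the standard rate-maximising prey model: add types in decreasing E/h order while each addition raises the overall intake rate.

Rank by E/h (kJ/s): G 0.755, A 0.432, B 0.115. Include each in turn until the next type's E/h falls below the running intake rate.
Rate on top 1: 0.2917. A: 0.432 > 0.2917 → include.
Rate on top 2: 0.3415. B: 0.115 < 0.3415 → exclude; stop.
Optimal diet: G, A — 2 of 3 types.

2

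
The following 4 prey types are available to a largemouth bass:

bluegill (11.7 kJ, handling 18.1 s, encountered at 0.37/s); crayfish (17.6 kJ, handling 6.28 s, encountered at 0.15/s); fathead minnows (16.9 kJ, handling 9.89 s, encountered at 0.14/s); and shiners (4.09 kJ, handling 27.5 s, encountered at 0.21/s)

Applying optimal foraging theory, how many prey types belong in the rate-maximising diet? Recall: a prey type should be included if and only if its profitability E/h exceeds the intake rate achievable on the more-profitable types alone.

2

Rank by E/h (kJ/s): crayfish 2.8, fathead minnows 1.71, bluegill 0.646, shiners 0.149. Include each in turn until the next type's E/h falls below the running intake rate.
Rate on top 1: 1.359. fathead minnows: 1.71 > 1.359 → include.
Rate on top 2: 1.505. bluegill: 0.646 < 1.505 → exclude; stop.
Optimal diet: crayfish, fathead minnows — 2 of 4 types.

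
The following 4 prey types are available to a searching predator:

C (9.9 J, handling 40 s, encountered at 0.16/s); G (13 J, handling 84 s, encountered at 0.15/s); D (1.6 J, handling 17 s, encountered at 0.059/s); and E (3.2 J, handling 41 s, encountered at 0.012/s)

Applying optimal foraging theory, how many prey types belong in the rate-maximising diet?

Rank by E/h (J/s): C 0.247, G 0.155, D 0.0941, E 0.078. Include each in turn until the next type's E/h falls below the running intake rate.
Rate on top 1: 0.2141. G: 0.155 < 0.2141 → exclude; stop.
Optimal diet: C — 1 of 4 types.

1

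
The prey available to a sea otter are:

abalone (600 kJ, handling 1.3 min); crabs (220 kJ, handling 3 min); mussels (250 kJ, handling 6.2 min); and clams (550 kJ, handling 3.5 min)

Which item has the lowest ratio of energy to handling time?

Profitability E/h (kJ/min): abalone = 600/1.3 = 462, crabs = 220/3 = 73.3, mussels = 250/6.2 = 40.3, clams = 550/3.5 = 157.
Ranked: abalone > clams > crabs > mussels.

mussels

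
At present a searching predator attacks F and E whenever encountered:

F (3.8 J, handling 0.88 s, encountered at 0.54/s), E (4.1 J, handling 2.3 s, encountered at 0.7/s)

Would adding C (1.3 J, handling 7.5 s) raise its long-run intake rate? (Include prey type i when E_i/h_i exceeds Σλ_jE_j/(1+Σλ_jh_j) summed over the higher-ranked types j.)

No

On F and E alone, R = ΣλE/(1+Σλh) = 4.922/3.085 = 1.595 J/s.
C: E/h = 1.3/7.5 = 0.1733 J/s.
0.1733 < 1.595, so adding C would lower the average — exclude it.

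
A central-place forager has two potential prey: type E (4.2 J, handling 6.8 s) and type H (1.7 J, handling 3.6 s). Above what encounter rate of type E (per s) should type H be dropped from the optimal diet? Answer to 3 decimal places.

0.478 per s

At the threshold, the rate on type E alone equals the profitability of type H: λ·4.2/(1 + λ·6.8) = 1.7/3.6 = 0.4722.
Rearranging, λ(4.2 − 0.4722×6.8) = 0.4722, so λ = 0.4722/0.9889 = 0.4775 per s.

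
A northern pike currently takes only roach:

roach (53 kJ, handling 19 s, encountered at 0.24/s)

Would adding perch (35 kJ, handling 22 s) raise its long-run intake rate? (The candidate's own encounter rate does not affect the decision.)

No

Intake rate on the current diet: R = (0.24×53) / (1 + 0.24×19) = 12.72/5.56 = 2.288 kJ/s.
Profitability of perch: 35/22 = 1.591 kJ/s.
Since 1.591 < R, time spent handling perch is better spent searching.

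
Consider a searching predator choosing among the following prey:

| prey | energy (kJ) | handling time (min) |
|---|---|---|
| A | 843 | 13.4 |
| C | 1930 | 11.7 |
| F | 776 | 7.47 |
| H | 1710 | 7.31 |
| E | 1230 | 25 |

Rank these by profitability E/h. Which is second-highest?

In descending order of E/h:
H: 1710/7.31 = 234 kJ/min
C: 1930/11.7 = 165 kJ/min
F: 776/7.47 = 104 kJ/min
A: 843/13.4 = 62.9 kJ/min
E: 1230/25 = 49.2 kJ/min

C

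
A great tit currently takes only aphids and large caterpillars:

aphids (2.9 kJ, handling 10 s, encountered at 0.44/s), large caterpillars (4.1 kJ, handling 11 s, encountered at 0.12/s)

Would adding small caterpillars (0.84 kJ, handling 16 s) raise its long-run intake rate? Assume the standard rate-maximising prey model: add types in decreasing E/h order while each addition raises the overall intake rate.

No

Intake rate on the current diet: R = (0.44×2.9 + 0.12×4.1) / (1 + 0.44×10 + 0.12×11) = 1.768/6.72 = 0.2631 kJ/s.
Profitability of small caterpillars: 0.84/16 = 0.0525 kJ/s.
Since 0.0525 < R, time spent handling small caterpillars is better spent searching.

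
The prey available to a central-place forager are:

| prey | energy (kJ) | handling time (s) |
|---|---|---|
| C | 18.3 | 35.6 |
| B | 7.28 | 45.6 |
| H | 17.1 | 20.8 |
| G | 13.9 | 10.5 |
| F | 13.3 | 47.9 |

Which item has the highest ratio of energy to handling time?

G

Profitability E/h (kJ/s): C = 18.3/35.6 = 0.514, B = 7.28/45.6 = 0.16, H = 17.1/20.8 = 0.822, G = 13.9/10.5 = 1.32, F = 13.3/47.9 = 0.278.
Ranked: G > H > C > F > B.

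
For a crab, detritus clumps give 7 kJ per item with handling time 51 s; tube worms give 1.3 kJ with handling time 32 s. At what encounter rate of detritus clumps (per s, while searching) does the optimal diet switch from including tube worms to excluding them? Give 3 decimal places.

0.008 per s

Drop tube worms once their profitability E₂/h₂ falls below the rate achievable on detritus clumps alone: E₂/h₂ = λE₁/(1 + λh₁).
Solve for λ: λE₁h₂ = E₂(1 + λh₁) → λ(E₁h₂ − E₂h₁) = E₂ → λ = E₂/(E₁h₂ − E₂h₁).
λ = 1.3/(7×32 − 1.3×51) = 1.3/157.7 = 0.008244 per s.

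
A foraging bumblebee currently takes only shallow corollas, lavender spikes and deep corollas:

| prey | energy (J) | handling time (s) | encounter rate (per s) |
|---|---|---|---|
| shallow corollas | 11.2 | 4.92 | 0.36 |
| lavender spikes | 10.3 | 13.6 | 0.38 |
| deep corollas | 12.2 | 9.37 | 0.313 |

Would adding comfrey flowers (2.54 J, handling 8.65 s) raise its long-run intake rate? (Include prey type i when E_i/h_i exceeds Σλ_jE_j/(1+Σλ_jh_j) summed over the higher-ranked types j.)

No

On shallow corollas, lavender spikes and deep corollas alone, R = ΣλE/(1+Σλh) = 11.76/10.87 = 1.082 J/s.
Profitability of comfrey flowers: 2.54/8.65 = 0.2936 J/s.
0.2936 < 1.082, so adding comfrey flowers would lower the average — exclude it.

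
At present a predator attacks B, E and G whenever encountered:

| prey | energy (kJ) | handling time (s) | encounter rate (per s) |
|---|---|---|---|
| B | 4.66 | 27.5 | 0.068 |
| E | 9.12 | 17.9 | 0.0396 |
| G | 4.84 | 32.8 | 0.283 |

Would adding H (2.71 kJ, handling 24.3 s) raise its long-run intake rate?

No

Intake rate on the current diet: R = (0.068×4.66 + 0.0396×9.12 + 0.283×4.84) / (1 + 0.068×27.5 + 0.0396×17.9 + 0.283×32.8) = 2.048/12.86 = 0.1592 kJ/s.
H: E/h = 2.71/24.3 = 0.1115 kJ/s.
0.1115 < 0.1592, so adding H would lower the average — exclude it.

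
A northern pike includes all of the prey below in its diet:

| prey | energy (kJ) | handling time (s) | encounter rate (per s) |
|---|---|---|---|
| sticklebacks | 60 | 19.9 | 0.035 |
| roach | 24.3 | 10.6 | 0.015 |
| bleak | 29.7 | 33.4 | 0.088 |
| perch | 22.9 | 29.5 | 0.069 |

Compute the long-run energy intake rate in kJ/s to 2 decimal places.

0.97 kJ/s

Energy encountered per unit search time: 0.035×60 + 0.015×24.3 + 0.088×29.7 + 0.069×22.9 = 6.658 kJ/s.
Handling time per unit search time: 0.035×19.9 + 0.015×10.6 + 0.088×33.4 + 0.069×29.5 = 5.83.
Rate = 6.658/(1 + 5.83) = 0.9748 kJ/s.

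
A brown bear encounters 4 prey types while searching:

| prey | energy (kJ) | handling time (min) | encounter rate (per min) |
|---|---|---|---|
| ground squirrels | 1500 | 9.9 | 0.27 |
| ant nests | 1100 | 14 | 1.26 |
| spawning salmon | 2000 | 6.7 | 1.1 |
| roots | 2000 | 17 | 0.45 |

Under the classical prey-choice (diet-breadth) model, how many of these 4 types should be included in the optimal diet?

E/h in descending order: spawning salmon 299, ground squirrels 152, roots 118, ant nests 78.6 kJ/min. The optimal diet is the largest prefix of this list for which every included type satisfies E_i/h_i > R on the types above it.
Rate on top 1: 262.8. ground squirrels: 152 < 262.8 → exclude; stop.
Optimal diet: spawning salmon — 1 of 4 types.

1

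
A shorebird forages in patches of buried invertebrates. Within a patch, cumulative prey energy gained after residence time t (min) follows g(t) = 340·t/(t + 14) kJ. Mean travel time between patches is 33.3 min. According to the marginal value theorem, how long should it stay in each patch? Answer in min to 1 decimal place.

By the marginal value theorem, leave when the instantaneous gain rate g'(t) equals the habitat-wide average g(t)/(T + t).
g'(t) = 340·14/(t + 14)². Setting 340·14/(t+14)² = 340t/[(t+14)(33.3+t)] gives 14(33.3+t) = t(t+14), so t² = 14×33.3 = 466.2.
t* = √466.2 = 21.59 min.

21.6 min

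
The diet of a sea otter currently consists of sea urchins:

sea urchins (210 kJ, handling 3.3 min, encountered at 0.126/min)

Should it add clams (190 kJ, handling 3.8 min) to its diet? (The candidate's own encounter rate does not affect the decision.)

Current rate: (0.126×210)/(1 + 0.126×3.3) = 18.69 kJ/min.
clams: E/h = 190/3.8 = 50 kJ/min.
50 > 18.69, so adding clams raises the average — include it.

Yes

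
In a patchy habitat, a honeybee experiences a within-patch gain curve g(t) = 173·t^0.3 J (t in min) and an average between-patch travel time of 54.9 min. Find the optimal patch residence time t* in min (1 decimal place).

23.5 min

Maximise g(t)/(T+t): set derivative to zero → g'(t)(T+t) = g(t).
g'(t) = 0.3·173·t^-0.7. Setting 0.3·173·t^-0.7 = 173·t^0.3/(54.9+t) gives 0.3(54.9+t) = t, so 0.70·t = 0.3×54.9.
t* = 0.3×54.9/0.70 = 23.53 min.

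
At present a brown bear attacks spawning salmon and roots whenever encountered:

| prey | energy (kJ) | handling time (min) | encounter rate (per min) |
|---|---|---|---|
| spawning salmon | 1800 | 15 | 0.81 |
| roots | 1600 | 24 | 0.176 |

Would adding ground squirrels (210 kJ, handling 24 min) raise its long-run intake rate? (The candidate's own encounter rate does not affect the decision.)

On spawning salmon and roots alone, R = ΣλE/(1+Σλh) = 1740/17.37 = 100.1 kJ/min.
ground squirrels: E/h = 210/24 = 8.75 kJ/min.
Since 8.75 < R, time spent handling ground squirrels is better spent searching.

No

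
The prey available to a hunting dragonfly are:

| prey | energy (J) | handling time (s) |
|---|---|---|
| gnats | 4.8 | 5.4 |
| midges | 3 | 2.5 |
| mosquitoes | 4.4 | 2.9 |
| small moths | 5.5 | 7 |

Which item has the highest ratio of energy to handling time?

mosquitoes

In descending order of E/h:
mosquitoes: 4.4/2.9 = 1.52 J/s
midges: 3/2.5 = 1.2 J/s
gnats: 4.8/5.4 = 0.889 J/s
small moths: 5.5/7 = 0.786 J/s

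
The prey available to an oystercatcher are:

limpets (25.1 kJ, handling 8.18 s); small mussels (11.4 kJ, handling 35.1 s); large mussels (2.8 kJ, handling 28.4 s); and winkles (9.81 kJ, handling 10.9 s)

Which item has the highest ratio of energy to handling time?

limpets

In descending order of E/h:
limpets: 25.1/8.18 = 3.07 kJ/s
winkles: 9.81/10.9 = 0.9 kJ/s
small mussels: 11.4/35.1 = 0.325 kJ/s
large mussels: 2.8/28.4 = 0.0986 kJ/s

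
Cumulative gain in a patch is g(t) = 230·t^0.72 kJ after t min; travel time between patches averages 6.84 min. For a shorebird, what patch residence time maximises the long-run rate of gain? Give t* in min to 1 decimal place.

By the marginal value theorem, leave when the instantaneous gain rate g'(t) equals the habitat-wide average g(t)/(T + t).
g'(t) = 0.72·230·t^-0.28. Setting 0.72·230·t^-0.28 = 230·t^0.72/(6.84+t) gives 0.72(6.84+t) = t, so 0.28·t = 0.72×6.84.
t* = 0.72×6.84/0.28 = 17.59 min.

17.6 min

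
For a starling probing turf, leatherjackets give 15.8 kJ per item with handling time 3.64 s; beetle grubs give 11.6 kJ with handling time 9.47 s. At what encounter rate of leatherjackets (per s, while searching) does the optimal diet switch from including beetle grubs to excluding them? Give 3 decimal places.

0.108 per s

Drop beetle grubs once their profitability E₂/h₂ falls below the rate achievable on leatherjackets alone: E₂/h₂ = λE₁/(1 + λh₁).
Solve for λ: λE₁h₂ = E₂(1 + λh₁) → λ(E₁h₂ − E₂h₁) = E₂ → λ = E₂/(E₁h₂ − E₂h₁).
λ = 11.6/(15.8×9.47 − 11.6×3.64) = 11.6/107.4 = 0.108 per s.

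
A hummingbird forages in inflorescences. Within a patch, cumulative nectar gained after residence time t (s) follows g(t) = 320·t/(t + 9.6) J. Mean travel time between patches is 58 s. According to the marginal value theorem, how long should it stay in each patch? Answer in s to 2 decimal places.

23.60 s

Maximise g(t)/(T+t): set derivative to zero → g'(t)(T+t) = g(t).
g'(t) = 320·9.6/(t + 9.6)². Setting 320·9.6/(t+9.6)² = 320t/[(t+9.6)(58+t)] gives 9.6(58+t) = t(t+9.6), so t² = 9.6×58 = 556.8.
t* = √556.8 = 23.6 s.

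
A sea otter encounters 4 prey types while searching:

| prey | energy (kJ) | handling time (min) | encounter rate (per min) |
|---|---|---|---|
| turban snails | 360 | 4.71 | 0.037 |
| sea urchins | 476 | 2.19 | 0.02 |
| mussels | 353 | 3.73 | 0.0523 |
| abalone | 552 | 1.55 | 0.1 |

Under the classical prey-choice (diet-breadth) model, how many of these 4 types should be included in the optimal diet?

4

Rank by E/h (kJ/min): abalone 356, sea urchins 217, mussels 94.6, turban snails 76.4. Include each in turn until the next type's E/h falls below the running intake rate.
Rate on top 1: 47.79. sea urchins: 217 > 47.79 → include.
Rate on top 2: 53.99. mussels: 94.6 > 53.99 → include.
Rate on top 3: 59.68. turban snails: 76.4 > 59.68 → include.
Optimal diet: abalone, sea urchins, mussels, turban snails — 4 of 4 types.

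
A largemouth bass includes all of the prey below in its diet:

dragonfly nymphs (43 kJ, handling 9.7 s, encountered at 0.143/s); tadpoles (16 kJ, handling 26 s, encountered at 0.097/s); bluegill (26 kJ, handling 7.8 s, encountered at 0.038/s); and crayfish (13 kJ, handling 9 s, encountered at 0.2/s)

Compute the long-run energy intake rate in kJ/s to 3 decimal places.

Energy encountered per unit search time: 0.143×43 + 0.097×16 + 0.038×26 + 0.2×13 = 11.29 kJ/s.
Handling time per unit search time: 0.143×9.7 + 0.097×26 + 0.038×7.8 + 0.2×9 = 6.005.
Rate = 11.29/(1 + 6.005) = 1.611 kJ/s.

1.611 kJ/s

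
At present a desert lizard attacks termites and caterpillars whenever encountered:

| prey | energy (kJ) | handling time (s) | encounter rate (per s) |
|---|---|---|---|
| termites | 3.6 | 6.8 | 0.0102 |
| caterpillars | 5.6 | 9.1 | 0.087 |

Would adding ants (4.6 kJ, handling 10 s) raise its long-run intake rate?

Intake rate on the current diet: R = (0.0102×3.6 + 0.087×5.6) / (1 + 0.0102×6.8 + 0.087×9.1) = 0.5239/1.861 = 0.2815 kJ/s.
ants: E/h = 4.6/10 = 0.46 kJ/s.
0.46 > 0.2815, so adding ants raises the average — include it.

Yes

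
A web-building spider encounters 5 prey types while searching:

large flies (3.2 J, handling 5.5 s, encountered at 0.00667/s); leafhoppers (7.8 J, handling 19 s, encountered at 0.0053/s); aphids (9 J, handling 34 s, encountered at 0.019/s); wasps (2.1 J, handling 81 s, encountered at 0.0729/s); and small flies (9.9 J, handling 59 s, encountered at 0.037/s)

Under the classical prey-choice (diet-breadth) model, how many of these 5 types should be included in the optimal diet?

E/h in descending order: large flies 0.582, leafhoppers 0.411, aphids 0.265, small flies 0.168, wasps 0.0259 J/s. The optimal diet is the largest prefix of this list for which every included type satisfies E_i/h_i > R on the types above it.
Rate on top 1: 0.02059. leafhoppers: 0.411 > 0.02059 → include.
Rate on top 2: 0.05511. aphids: 0.265 > 0.05511 → include.
Rate on top 3: 0.131. small flies: 0.168 > 0.131 → include.
Rate on top 4: 0.1513. wasps: 0.0259 < 0.1513 → exclude; stop.
Optimal diet: large flies, leafhoppers, aphids, small flies — 4 of 5 types.

4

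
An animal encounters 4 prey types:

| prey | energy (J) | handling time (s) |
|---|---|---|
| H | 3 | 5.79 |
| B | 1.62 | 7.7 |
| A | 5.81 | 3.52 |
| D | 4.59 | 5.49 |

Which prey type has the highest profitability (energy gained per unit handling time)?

Profitability E/h (J/s): H = 3/5.79 = 0.518, B = 1.62/7.7 = 0.21, A = 5.81/3.52 = 1.65, D = 4.59/5.49 = 0.836.
Ranked: A > D > H > B.

A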